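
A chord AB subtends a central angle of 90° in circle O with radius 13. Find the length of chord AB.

Chord = 2(13) sin(45°) = 13*sqrt(2)

13*sqrt(2)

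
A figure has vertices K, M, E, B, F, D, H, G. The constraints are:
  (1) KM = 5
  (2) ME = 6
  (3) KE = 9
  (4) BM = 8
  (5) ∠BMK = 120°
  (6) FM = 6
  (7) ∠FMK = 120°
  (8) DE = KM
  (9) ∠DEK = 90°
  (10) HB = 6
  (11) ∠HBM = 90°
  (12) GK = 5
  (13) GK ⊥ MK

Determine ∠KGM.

Step 1: By the law of cosines on triangle GKM: GM² = 5² + 5² − 2·5·5·cos(90°) = 50, so GM = 5·√2.
Step 2: By the inverse law of cosines on triangle KGM: cos(∠KGM) = (5² + (5·√2)² − 5²) / (2·5·5·√2) = 50/70.71 = 0.7071, so ∠KGM = 45°.

Therefore, the measure of angle ∠KGM = 45°.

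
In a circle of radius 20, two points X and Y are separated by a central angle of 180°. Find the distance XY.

Drop a perpendicular from the center to the chord, bisecting both the chord and the central angle.
Each half-chord = r sin(θ/2) = 20 sin(90°).
The full chord = 2 × 20 × sin(90°) = 40.

40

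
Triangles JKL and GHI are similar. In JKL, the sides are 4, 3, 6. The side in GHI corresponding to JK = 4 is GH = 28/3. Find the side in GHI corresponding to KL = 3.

Since the triangles are similar, the ratio of corresponding sides is constant.
Scale factor k = GH / JK = 28/3 / 4 = 7/3
HI = k * KL = 7/3 * 3 = 7

7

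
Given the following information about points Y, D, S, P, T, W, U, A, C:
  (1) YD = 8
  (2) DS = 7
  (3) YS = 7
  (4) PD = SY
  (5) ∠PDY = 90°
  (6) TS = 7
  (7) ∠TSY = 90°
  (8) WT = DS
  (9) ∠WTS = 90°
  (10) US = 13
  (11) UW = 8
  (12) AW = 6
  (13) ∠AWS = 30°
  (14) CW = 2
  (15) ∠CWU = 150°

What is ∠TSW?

From the given relations: WT = DS = 7.
Step 1: By the law of cosines on triangle STW: SW² = 7² + 7² − 2·7·7·cos(90°) = 98, so SW = 7·√2.
Step 2: By the inverse law of cosines on triangle TSW: cos(∠TSW) = (7² + (7·√2)² − 7²) / (2·7·7·√2) = 98/138.59 = 0.7071, so ∠TSW = 45°.

Therefore, the measure of angle ∠TSW = 45°.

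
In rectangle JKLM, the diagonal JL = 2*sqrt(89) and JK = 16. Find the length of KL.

b = sqrt(d^2 - a^2) = sqrt(356 - 256) = sqrt(100) = 10

10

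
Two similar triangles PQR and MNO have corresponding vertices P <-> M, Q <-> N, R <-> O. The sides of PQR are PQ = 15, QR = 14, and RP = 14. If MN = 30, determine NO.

Similar triangles have proportional sides. Setting up the proportion:
MN / PQ = NO / QR
30 / 15 = NO / 14
NO = 14 * 30 / 15 = 28.

28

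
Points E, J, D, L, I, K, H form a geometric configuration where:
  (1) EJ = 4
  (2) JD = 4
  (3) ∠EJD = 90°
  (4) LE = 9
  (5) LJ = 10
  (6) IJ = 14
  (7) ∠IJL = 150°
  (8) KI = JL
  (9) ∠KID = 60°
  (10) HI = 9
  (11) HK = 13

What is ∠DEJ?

Step 1: By the law of cosines on triangle EJD: ED² = 4² + 4² − 2·4·4·cos(90°) = 32, so ED = 4·√2.
Step 2: By the inverse law of cosines on triangle DEJ: cos(∠DEJ) = ((4·√2)² + 4² − 4²) / (2·4·√2·4) = 32/45.25 = 0.7071, so ∠DEJ = 45°.

Therefore, the measure of angle ∠DEJ = 45°.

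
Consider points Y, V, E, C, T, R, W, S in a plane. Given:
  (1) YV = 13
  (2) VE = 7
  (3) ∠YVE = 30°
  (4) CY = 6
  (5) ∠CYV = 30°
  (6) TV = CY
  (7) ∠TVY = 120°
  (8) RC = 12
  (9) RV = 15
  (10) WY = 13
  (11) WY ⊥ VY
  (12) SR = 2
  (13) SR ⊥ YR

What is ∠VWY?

Step 1: By the law of cosines on triangle WYV: WV² = 13² + 13² − 2·13·13·cos(90°) = 338, so WV = 13·√2.
Step 2: By the inverse law of cosines on triangle VWY: cos(∠VWY) = ((13·√2)² + 13² − 13²) / (2·13·√2·13) = 338/478 = 0.7071, so ∠VWY = 45°.

Therefore, the measure of angle ∠VWY = 45°.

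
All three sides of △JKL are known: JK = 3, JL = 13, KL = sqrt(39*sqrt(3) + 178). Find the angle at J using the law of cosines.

When all three sides of a triangle are known, the law of cosines can be rearranged to find any angle.
cos(C) = (a² + b² - c²) / (2ab) gives cos(J) = -sqrt(3)/2.
Taking the inverse cosine: J = 150°.

150°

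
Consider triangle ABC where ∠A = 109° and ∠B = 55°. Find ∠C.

angle C = 180 - 109 - 55 = 16 degrees.

16 degrees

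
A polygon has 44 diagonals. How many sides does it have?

Using d = n(n - 3)/2, we solve 44 = n(n - 3)/2.
So n(n - 3) = 88.
Testing n = 11: 11 * 8 = 88 = 88. Correct.
The polygon has 11 sides.

11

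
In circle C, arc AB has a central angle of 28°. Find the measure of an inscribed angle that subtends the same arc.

Inscribed angle = 28° / 2 = 14° (inscribed angle theorem).

14°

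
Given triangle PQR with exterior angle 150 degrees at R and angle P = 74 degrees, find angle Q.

The exterior angle theorem states that an exterior angle equals the sum of the two non-adjacent interior angles.
So 150 = 74 + angle Q, which gives angle Q = 150 - 74 = 76 degrees.

76 degrees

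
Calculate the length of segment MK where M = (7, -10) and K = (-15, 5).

The horizontal distance is |-15 - 7| = 22 and the vertical distance is |5 - -10| = 15.
By the Pythagorean theorem, d = sqrt(22^2 + 15^2) = sqrt(709).

sqrt(709)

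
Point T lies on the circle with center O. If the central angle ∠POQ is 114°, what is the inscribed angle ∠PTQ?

By the inscribed angle theorem, the inscribed angle is half the central angle.
Inscribed angle = 114° / 2 = 57°

57°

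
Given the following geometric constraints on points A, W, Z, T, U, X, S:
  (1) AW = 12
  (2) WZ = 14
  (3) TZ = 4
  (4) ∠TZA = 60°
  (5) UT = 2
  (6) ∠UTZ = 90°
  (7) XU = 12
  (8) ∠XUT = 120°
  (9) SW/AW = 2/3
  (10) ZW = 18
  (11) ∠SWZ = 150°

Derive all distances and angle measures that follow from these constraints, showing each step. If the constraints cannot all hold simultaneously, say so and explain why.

These constraints are not satisfiable: (2) WZ = 14 and (10) ZW = 18 assign two different lengths to the same segment. No planar figure meets all of them, so nothing further can be derived.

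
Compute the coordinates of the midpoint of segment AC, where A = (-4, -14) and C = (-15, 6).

M = ((x₁ + x₂)/2, (y₁ + y₂)/2)
= ((-4 + -15)/2, (-14 + 6)/2)
= (-19/2, -8/2) = (-19/2, -4)

(-19/2, -4)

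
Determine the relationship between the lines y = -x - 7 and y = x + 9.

Slope of line 1: m1 = -1
Slope of line 2: m2 = 1
m1 * m2 = (-1) * (1) = -1 = -1, so the lines are perpendicular.

Perpendicular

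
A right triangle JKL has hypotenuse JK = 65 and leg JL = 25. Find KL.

Rearranging the Pythagorean theorem to solve for the unknown leg:
leg^2 = hypotenuse^2 - known_leg^2 = 4225 - 625 = 3600
leg = sqrt(3600) = 60.

60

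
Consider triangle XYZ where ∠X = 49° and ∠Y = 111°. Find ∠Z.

angle Z = 180 - 49 - 111 = 20 degrees.

20 degrees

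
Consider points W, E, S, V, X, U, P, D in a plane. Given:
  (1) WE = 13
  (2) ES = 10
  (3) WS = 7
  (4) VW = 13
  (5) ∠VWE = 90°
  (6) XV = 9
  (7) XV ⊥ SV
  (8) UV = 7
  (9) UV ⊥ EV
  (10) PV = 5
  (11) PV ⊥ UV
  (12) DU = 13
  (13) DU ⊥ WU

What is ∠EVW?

Step 1: By the law of cosines on triangle VWE: VE² = 13² + 13² − 2·13·13·cos(90°) = 338, so VE = 13·√2.
Step 2: By the inverse law of cosines on triangle EVW: cos(∠EVW) = ((13·√2)² + 13² − 13²) / (2·13·√2·13) = 338/478 = 0.7071, so ∠EVW = 45°.

Therefore, the measure of angle ∠EVW = 45°.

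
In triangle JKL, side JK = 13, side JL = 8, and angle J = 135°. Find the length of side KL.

Law of cosines: KL^2 = 13^2 + 8^2 - 2(13)(8)cos(135°) = 104*sqrt(2) + 233, so KL = sqrt(104*sqrt(2) + 233).

sqrt(104*sqrt(2) + 233)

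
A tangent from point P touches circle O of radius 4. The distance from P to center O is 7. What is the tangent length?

tangent = √(d² - r²) = √(7² - 4²) = √(49 - 16) = √33 = sqrt(33)

sqrt(33)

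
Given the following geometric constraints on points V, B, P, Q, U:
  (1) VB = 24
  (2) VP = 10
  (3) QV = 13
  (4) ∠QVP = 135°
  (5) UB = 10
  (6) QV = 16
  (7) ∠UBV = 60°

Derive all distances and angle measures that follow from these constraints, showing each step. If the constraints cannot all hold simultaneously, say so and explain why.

These constraints are not satisfiable: (3) QV = 13 and (6) QV = 16 assign two different lengths to the same segment. No planar figure meets all of them, so nothing further can be derived.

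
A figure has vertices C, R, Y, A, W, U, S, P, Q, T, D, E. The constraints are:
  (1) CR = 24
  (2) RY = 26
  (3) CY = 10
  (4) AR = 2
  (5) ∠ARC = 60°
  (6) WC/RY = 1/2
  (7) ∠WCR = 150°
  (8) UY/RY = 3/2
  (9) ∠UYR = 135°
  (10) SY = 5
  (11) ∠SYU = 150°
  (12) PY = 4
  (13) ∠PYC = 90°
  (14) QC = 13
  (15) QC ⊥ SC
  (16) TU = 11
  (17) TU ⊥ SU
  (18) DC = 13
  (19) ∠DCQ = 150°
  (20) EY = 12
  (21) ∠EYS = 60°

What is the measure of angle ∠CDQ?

Step 1: By the law of cosines on triangle DCQ: DQ² = 13² + 13² − 2·13·13·cos(150°) = 630.72, so DQ ≈ 25.11.
Step 2: By the inverse law of cosines on triangle CDQ: cos(∠CDQ) = (13² + 25.11² − 13²) / (2·13·25.11) = 630.72/652.97 = 0.9659, so ∠CDQ = 15°.

Therefore, the measure of angle ∠CDQ = 15°.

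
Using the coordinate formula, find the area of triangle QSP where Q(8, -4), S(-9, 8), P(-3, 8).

Using the Shoelace formula for a triangle:
Area = (1/2)|x0(y1 - y2) + x1(y2 - y0) + x2(y0 - y1)|
Area = (1/2)|8(8 - 8) + -9(8 - -4) + -3(-4 - 8)|
Area = (1/2)|0 + -108 + 36|
Area = (1/2)|-72|
Area = (1/2)(72)
Area = 36

36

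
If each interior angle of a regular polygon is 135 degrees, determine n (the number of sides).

Each interior angle of a regular n-gon is (n - 2) * 180 / n.
Setting this equal to 135:
(n - 2) * 180 / n = 135
Each exterior angle = 180 - 135 = 45 degrees.
Since exterior angles sum to 360: n = 360 / 45 = 8.

8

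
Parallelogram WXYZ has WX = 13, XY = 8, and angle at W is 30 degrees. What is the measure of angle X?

Consecutive angles are supplementary: angle X = 180 - 30 = 150 degrees.

150 degrees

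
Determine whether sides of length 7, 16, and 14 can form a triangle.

Sort the sides: 7, 14, 16.
It suffices to check that the sum of the two smallest exceeds the largest:
7 + 14 = 21 > 16. ✓
Yes, a valid triangle can be formed.

Yes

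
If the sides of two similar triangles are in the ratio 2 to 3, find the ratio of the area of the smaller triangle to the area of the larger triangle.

The ratio of areas of similar triangles equals the square of the side ratio.
Side ratio = 2:3
Area ratio = (2/3)^2 = 4/9 = 4:9

4:9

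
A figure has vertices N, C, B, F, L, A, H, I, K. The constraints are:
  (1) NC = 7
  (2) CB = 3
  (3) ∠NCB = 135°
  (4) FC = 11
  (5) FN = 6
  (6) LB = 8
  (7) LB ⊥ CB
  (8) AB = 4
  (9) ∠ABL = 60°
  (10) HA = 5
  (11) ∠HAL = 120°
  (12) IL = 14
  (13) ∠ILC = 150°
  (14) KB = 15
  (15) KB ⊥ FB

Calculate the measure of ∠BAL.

Step 1: By the law of cosines on triangle ABL: AL² = 4² + 8² − 2·4·8·cos(60°) = 48, so AL = 4·√3.
Step 2: By the inverse law of cosines on triangle BAL: cos(∠BAL) = (4² + (4·√3)² − 8²) / (2·4·4·√3) = 0/55.43 = 0, so ∠BAL = 90°.

Therefore, the measure of angle ∠BAL = 90°.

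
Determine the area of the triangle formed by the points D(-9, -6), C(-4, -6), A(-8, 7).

Shoelace: Area = (1/2)|-9(-6-7) + -4(7--6) + -8(-6--6)| = (1/2)(65) = 65/2

65/2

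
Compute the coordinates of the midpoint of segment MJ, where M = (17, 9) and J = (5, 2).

The midpoint is the average of the coordinates:
x: (17 + 5)/2 = 11
y: (9 + 2)/2 = 11/2
Midpoint = (11, 11/2)

(11, 11/2)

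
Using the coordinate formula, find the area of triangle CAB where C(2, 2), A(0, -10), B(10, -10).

Using the Shoelace formula for a triangle:
Area = (1/2)|x0(y1 - y2) + x1(y2 - y0) + x2(y0 - y1)|
Area = (1/2)|2(-10 - -10) + 0(-10 - 2) + 10(2 - -10)|
Area = (1/2)|0 + 0 + 120|
Area = (1/2)|120|
Area = (1/2)(120)
Area = 60

60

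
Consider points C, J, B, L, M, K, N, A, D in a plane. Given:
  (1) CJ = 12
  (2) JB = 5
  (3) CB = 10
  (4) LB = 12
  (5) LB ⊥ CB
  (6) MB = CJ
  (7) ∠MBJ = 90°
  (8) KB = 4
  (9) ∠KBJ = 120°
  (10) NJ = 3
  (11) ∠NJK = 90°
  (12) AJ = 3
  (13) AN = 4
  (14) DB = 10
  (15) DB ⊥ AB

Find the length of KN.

Step 1: By the law of cosines on triangle JBK: JK² = 5² + 4² − 2·5·4·cos(120°) = 61, so JK = √61.
Step 2: By the law of cosines on triangle KJN: KN² = √61² + 3² − 2·√61·3·cos(90°) = 70, so KN = √70.

Therefore, the length of KN = √70.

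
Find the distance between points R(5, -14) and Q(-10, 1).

d = sqrt((-15)^2 + (15)^2) = sqrt(450) = 15*sqrt(2)

15*sqrt(2)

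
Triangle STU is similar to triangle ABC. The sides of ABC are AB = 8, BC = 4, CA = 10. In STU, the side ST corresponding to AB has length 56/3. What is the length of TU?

Since the triangles are similar, the ratio of corresponding sides is constant.
Scale factor k = ST / AB = 56/3 / 8 = 7/3
TU = k * BC = 7/3 * 4 = 28/3

28/3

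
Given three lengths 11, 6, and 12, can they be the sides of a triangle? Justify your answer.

Sort the sides: 6, 11, 12.
It suffices to check that the sum of the two smallest exceeds the largest:
6 + 11 = 17 > 12. ✓
Yes, a valid triangle can be formed.

Yes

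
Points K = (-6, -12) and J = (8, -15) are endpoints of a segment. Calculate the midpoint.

The midpoint is the average of the coordinates:
x: (-6 + 8)/2 = 1
y: (-12 + -15)/2 = -27/2
Midpoint = (1, -27/2)

(1, -27/2)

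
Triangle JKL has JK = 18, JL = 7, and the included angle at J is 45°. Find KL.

By the law of cosines: KL^2 = JK^2 + JL^2 - 2*JK*JL*cos(J)
KL^2 = 18^2 + 7^2 - 2*18*7*cos(45°)
KL^2 = 324 + 49 - 252*(sqrt(2)/2)
KL^2 = 373 - 126*sqrt(2)
KL = sqrt(373 - 126*sqrt(2))

sqrt(373 - 126*sqrt(2))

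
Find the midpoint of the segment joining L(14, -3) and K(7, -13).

The midpoint is the average of the coordinates:
x: (14 + 7)/2 = 21/2
y: (-3 + -13)/2 = -8
Midpoint = (21/2, -8)

(21/2, -8)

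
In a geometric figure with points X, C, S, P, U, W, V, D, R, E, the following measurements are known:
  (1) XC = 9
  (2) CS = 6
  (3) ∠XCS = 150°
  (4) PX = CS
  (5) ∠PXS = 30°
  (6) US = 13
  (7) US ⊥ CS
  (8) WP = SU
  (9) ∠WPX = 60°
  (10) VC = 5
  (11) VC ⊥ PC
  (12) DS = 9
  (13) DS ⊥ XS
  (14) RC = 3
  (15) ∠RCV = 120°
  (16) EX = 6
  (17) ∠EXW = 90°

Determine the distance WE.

From the given relations: PX = CS = 6; WP = SU = 13.
Step 1: By the law of cosines on triangle XPW: XW² = 6² + 13² − 2·6·13·cos(60°) = 127, so XW = √127.
Step 2: By the law of cosines on triangle WXE: WE² = √127² + 6² − 2·√127·6·cos(90°) = 163, so WE = √163.

Therefore, the length of WE = √163.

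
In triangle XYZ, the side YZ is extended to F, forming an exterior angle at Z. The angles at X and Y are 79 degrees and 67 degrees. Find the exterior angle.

By the exterior angle theorem, an exterior angle of a triangle equals the sum of the two remote interior angles.
Exterior angle = angle X + angle Y
Exterior angle = 79 + 67 = 146 degrees

146 degrees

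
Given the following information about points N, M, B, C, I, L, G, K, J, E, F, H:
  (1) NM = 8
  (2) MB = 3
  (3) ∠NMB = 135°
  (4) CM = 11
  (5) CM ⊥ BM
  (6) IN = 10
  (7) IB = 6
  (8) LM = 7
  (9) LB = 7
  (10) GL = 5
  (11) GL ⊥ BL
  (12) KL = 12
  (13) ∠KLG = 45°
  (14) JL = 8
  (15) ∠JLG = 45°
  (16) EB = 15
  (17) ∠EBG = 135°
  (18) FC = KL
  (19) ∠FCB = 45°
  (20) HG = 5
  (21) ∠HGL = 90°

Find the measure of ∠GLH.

Step 1: By the law of cosines on triangle LGH: LH² = 5² + 5² − 2·5·5·cos(90°) = 50, so LH = 5·√2.
Step 2: By the inverse law of cosines on triangle GLH: cos(∠GLH) = (5² + (5·√2)² − 5²) / (2·5·5·√2) = 50/70.71 = 0.7071, so ∠GLH = 45°.

Therefore, the measure of angle ∠GLH = 45°.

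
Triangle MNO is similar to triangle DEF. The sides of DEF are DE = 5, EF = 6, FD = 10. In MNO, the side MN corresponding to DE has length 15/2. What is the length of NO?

Similar triangles have proportional sides. Setting up the proportion:
MN / DE = NO / EF
15/2 / 5 = NO / 6
NO = 6 * 15/2 / 5 = 9.

9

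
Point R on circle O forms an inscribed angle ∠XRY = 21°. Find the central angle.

Central angle = 2 × 21° = 42° (inscribed angle theorem).

42°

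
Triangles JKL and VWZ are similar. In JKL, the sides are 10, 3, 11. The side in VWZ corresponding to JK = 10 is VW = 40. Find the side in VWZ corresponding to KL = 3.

Similar triangles have proportional sides. Setting up the proportion:
VW / JK = WZ / KL
40 / 10 = WZ / 3
WZ = 3 * 40 / 10 = 12.

12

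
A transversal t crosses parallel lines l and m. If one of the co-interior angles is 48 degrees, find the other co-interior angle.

Co-interior angles sum to 180: 180 - 48 = 132 degrees.

132 degrees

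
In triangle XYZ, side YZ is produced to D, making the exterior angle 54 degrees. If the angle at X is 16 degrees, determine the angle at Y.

By the exterior angle theorem: exterior angle = sum of remote interior angles.
54 = 16 + angle Y
angle Y = 54 - 16 = 38 degrees

38 degrees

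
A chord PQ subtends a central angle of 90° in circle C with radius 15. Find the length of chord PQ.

Drop a perpendicular from the center to the chord, bisecting both the chord and the central angle.
Each half-chord = r sin(θ/2) = 15 sin(45°).
The full chord = 2 × 15 × sin(45°) = 15*sqrt(2).

15*sqrt(2)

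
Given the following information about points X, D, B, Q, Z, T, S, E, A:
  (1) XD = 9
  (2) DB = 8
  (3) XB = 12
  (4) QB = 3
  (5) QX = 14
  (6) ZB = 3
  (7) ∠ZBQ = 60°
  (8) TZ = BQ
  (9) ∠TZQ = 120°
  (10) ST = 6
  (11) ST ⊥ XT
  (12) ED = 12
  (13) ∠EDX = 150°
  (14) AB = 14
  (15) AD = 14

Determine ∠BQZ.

Step 1: By the law of cosines on triangle QBZ: QZ² = 3² + 3² − 2·3·3·cos(60°) = 9, so QZ = 3.
Step 2: By the inverse law of cosines on triangle BQZ: cos(∠BQZ) = (3² + 3² − 3²) / (2·3·3) = 9/18 = 0.5, so ∠BQZ = 60°.

Therefore, the measure of angle ∠BQZ = 60°.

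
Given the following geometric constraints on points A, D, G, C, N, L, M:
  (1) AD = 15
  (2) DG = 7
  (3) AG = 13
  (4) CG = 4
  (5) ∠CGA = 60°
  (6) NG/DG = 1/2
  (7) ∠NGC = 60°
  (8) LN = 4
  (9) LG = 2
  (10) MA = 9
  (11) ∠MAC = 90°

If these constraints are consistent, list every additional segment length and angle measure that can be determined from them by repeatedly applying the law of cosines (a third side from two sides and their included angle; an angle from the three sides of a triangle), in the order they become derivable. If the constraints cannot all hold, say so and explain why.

The constraints are consistent. Derivable facts, in order:
After 1 step:
- AC = √133
- CN ≈ 3.77
- ∠ADG = 60°
- ∠AGD = 92.2°
- ∠DAG = 27.8°
- ∠GLN = 61.03°
- ∠GNL = 29.99°
- ∠LGN = 88.98°
After 2 steps:
- CM ≈ 14.63
- ∠ACG = 102.52°
- ∠CAG = 17.48°
- ∠CNG = 66.59°
- ∠GCN = 53.41°
After 3 steps:
- ∠ACM = 37.97°
- ∠AMC = 52.03°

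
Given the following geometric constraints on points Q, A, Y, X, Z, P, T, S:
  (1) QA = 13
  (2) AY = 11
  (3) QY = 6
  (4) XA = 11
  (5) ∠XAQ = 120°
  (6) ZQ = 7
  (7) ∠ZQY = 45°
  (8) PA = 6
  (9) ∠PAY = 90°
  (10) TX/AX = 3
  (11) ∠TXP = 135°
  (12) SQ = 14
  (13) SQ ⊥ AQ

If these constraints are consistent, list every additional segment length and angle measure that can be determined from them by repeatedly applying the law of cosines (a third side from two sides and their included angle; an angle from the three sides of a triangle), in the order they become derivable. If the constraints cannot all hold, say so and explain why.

The constraints are consistent. Derivable facts, in order:
After 1 step:
- AS ≈ 19.1
- QX ≈ 20.81
- YP = √157
- YZ ≈ 5.06
- ∠AQY = 57.42°
- ∠AYQ = 95.22°
- ∠QAY = 27.36°
After 2 steps:
- ∠APY = 61.39°
- ∠AQX = 27.25°
- ∠ASQ = 42.88°
- ∠AXQ = 32.75°
- ∠AYP = 28.61°
- ∠QAS = 47.12°
- ∠QYZ = 78.02°
- ∠QZY = 56.98°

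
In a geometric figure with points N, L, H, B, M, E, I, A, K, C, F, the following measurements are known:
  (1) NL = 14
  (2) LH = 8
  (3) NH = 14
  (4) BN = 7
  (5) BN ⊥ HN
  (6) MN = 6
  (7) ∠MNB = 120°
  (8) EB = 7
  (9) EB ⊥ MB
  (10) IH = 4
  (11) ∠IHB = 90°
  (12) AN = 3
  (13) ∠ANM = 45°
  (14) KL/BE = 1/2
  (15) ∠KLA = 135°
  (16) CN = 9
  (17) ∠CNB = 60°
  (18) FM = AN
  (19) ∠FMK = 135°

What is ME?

Step 1: By the law of cosines on triangle BNM: BM² = 7² + 6² − 2·7·6·cos(120°) = 127, so BM = √127.
Step 2: By the law of cosines on triangle MBE: ME² = √127² + 7² − 2·√127·7·cos(90°) = 176, so ME = 4·√11.

Therefore, the length of ME = 4·√11.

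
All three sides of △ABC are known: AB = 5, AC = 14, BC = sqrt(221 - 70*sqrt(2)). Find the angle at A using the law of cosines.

By the inverse law of cosines: cos(A) = (AB² + AC² - BC²) / (2 × AB × AC)
cos(A) = (5² + 14² - (sqrt(221 - 70*sqrt(2)))²) / (2 × 5 × 14)
cos(A) = (25 + 196 - (221 - 70*sqrt(2))) / 140
cos(A) = sqrt(2)/2
A = arccos(sqrt(2)/2) = 45°

45°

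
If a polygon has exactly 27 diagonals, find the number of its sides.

Using d = n(n - 3)/2, we solve 27 = n(n - 3)/2.
So n(n - 3) = 54.
Testing n = 9: 9 * 6 = 54 = 54. Correct.
The polygon has 9 sides.

9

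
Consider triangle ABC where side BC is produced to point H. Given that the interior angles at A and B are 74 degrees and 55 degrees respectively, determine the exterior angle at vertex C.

Exterior angle = 74 + 55 = 129 degrees (exterior angle theorem).

129 degrees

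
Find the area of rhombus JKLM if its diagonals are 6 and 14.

The diagonals of a rhombus divide it into four right triangles.
Each triangle has legs 6/ 2 = 3 and 14/2 = 7, so each has area (1/2)*3*7 = 21/2.
Four such triangles give total area = (d1 * d2) / 2 = 42.

42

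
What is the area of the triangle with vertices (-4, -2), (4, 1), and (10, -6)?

Using the Shoelace formula for a triangle:
Area = (1/2)|x0(y1 - y2) + x1(y2 - y0) + x2(y0 - y1)|
Area = (1/2)|-4(1 - -6) + 4(-6 - -2) + 10(-2 - 1)|
Area = (1/2)|-28 + -16 + -30|
Area = (1/2)|-74|
Area = (1/2)(74)
Area = 37

37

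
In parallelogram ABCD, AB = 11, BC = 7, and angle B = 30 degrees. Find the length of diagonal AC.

The diagonal of a parallelogram can be found by treating two adjacent sides and the diagonal as a triangle.
Applying the law of cosines with sides 11, 7 and included angle 30°:
d^2 = 121 + 49 - 154*cos(30°) = 170 - 77*sqrt(3)
d = sqrt(170 - 77*sqrt(3))

sqrt(170 - 77*sqrt(3))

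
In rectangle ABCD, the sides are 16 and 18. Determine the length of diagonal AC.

Using the Pythagorean theorem:
d² = 16² + 18² = 256 + 324 = 580
d = sqrt(580) = 2*sqrt(145)

2*sqrt(145)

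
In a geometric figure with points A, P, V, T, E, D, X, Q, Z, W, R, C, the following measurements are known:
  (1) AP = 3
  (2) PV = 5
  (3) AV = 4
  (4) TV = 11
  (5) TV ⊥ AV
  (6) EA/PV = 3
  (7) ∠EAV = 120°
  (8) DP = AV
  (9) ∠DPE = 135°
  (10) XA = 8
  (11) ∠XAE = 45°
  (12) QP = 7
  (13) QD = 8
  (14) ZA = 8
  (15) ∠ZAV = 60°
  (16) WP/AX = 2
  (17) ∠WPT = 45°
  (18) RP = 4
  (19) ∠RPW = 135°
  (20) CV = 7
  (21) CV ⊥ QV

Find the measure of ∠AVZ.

Step 1: By the law of cosines on triangle VAZ: VZ² = 4² + 8² − 2·4·8·cos(60°) = 48, so VZ = 4·√3.
Step 2: By the inverse law of cosines on triangle AVZ: cos(∠AVZ) = (4² + (4·√3)² − 8²) / (2·4·4·√3) = 0/55.43 = 0, so ∠AVZ = 90°.

Therefore, the measure of angle ∠AVZ = 90°.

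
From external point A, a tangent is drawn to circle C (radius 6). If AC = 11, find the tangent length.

tangent = √(d² - r²) = √(11² - 6²) = √(121 - 36) = √85 = sqrt(85)

sqrt(85)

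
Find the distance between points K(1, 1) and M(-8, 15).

d = sqrt((-8 - 1)^2 + (15 - 1)^2)
d = sqrt(-9^2 + 14^2)
d = sqrt(81 + 196)
d = sqrt(277)

sqrt(277)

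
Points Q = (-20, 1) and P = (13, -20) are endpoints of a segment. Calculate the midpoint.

The midpoint is the point halfway along the segment.
Move half the horizontal distance: -20 + (13 - -20)/2 = -20 + 33/2 = -7/2
Move half the vertical distance: 1 + (-20 - 1)/2 = 1 + -21/2 = -19/2
Midpoint = (-7/2, -19/2)

(-7/2, -19/2)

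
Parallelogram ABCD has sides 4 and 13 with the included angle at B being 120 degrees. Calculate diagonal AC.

Using the law of cosines:
d^2 = 4^2 + 13^2 - 2(4)(13)cos(120 degrees)
d^2 = 16 + 169 - 104*-1/2
d^2 = 237
d = sqrt(237)

sqrt(237)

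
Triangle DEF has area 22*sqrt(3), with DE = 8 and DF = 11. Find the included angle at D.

sin(C) = 2 * 22*sqrt(3) / (8 * 11) = sqrt(3)/2, so C = arcsin(sqrt(3)/2) = 60°.
Since sin(180° - C) = sin(C), the obtuse angle 120° gives the same area, so C = 60° or C = 120°.

60° or 120°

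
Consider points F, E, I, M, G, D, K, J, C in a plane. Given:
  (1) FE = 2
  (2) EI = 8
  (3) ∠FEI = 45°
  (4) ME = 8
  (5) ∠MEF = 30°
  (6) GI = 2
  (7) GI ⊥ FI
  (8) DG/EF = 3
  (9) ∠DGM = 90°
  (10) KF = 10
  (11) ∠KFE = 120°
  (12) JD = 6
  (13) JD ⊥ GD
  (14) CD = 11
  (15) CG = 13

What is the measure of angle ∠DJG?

From the given relations: DG = 3·EF = 3·2 = 6.
Step 1: By the law of cosines on triangle JDG: JG² = 6² + 6² − 2·6·6·cos(90°) = 72, so JG = 6·√2.
Step 2: By the inverse law of cosines on triangle DJG: cos(∠DJG) = (6² + (6·√2)² − 6²) / (2·6·6·√2) = 72/101.82 = 0.7071, so ∠DJG = 45°.

Therefore, the measure of angle ∠DJG = 45°.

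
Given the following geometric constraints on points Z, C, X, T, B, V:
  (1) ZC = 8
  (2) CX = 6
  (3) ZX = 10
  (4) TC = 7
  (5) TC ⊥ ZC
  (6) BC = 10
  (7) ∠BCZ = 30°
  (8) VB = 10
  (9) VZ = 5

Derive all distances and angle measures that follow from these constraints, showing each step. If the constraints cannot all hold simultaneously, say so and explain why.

The constraints are consistent.

Step 1: From ZC = 8, CT = 7, and ∠ZCT = 90°, by the law of cosines:
  ZT² = ZC² + CT² - 2·ZC·CT·cos(90°) = 64 + 49 - 0 = 113
  ZT = √113

Step 2: From ZC = 8, CB = 10, and ∠ZCB = 30°, by the law of cosines:
  ZB² = ZC² + CB² - 2·ZC·CB·cos(30°) = 64 + 100 - 138.6 = 25.44
  ZB ≈ 5.04

Step 3: From ZC = 8, ZX = 10, CX = 6, by the inverse law of cosines:
  cos(∠CZX) = (ZC² + ZX² - CX²) / (2·ZC·ZX)
  ∠CZX = 36.87°

Step 4: From CX = 6, CZ = 8, XZ = 10, by the inverse law of cosines:
  cos(∠XCZ) = (CX² + CZ² - XZ²) / (2·CX·CZ)
  ∠XCZ = 90°

Step 5: From XC = 6, XZ = 10, CZ = 8, by the inverse law of cosines:
  cos(∠CXZ) = (XC² + XZ² - CZ²) / (2·XC·XZ)
  ∠CXZ = 53.13°

Step 6: From ZB = 5.04, ZC = 8, BC = 10, by the inverse law of cosines:
  cos(∠BZC) = (ZB² + ZC² - BC²) / (2·ZB·ZC)
  ∠BZC = 97.52°

Step 7: From ZB = 5.04, ZV = 5, BV = 10, by the inverse law of cosines:
  cos(∠BZV) = (ZB² + ZV² - BV²) / (2·ZB·ZV)
  ∠BZV = 169.34°

Step 8: From ZC = 8, ZT = √113, CT = 7, by the inverse law of cosines:
  cos(∠CZT) = (ZC² + ZT² - CT²) / (2·ZC·ZT)
  ∠CZT = 41.19°

Step 9: From TC = 7, TZ = √113, CZ = 8, by the inverse law of cosines:
  cos(∠CTZ) = (TC² + TZ² - CZ²) / (2·TC·TZ)
  ∠CTZ = 48.81°

Step 10: From BC = 10, BZ = 5.04, CZ = 8, by the inverse law of cosines:
  cos(∠CBZ) = (BC² + BZ² - CZ²) / (2·BC·BZ)
  ∠CBZ = 52.48°

Step 11: From BV = 10, BZ = 5.04, VZ = 5, by the inverse law of cosines:
  cos(∠VBZ) = (BV² + BZ² - VZ²) / (2·BV·BZ)
  ∠VBZ = 5.31°

Step 12: From VB = 10, VZ = 5, BZ = 5.04, by the inverse law of cosines:
  cos(∠BVZ) = (VB² + VZ² - BZ²) / (2·VB·VZ)
  ∠BVZ = 5.35°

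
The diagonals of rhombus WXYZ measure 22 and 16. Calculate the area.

Area = (22 * 16) / 2 = 352 / 2 = 176

176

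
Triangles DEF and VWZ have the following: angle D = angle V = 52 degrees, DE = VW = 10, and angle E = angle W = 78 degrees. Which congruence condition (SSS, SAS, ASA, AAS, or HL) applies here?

The given information provides:
angle D = angle V = 52 degrees, DE = VW = 10, and angle E = angle W = 78 degrees
This matches the ASA congruence theorem.
Two pairs of corresponding angles and the included side are equal (Angle-Side-Angle).

ASA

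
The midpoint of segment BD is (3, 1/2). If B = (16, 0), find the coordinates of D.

Using the midpoint formula: M = ((x1 + x2)/2, (y1 + y2)/2)
We know M = (3, 1/2) and B = (16, 0)
For x: 3 = (16 + x2)/2, so x2 = 2*3 - 16 = -10
For y: 1/2 = (0 + y2)/2, so y2 = 2*1/2 - 0 = 1
D = (-10, 1)

(-10, 1)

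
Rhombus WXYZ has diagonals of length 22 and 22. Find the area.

Area = (22 * 22) / 2 = 484 / 2 = 242

242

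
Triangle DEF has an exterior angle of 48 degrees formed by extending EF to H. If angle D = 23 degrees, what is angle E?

The exterior angle theorem states that an exterior angle equals the sum of the two non-adjacent interior angles.
So 48 = 23 + angle E, which gives angle E = 48 - 23 = 25 degrees.

25 degrees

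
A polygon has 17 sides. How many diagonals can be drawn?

Each of the 17 vertices connects to 14 non-adjacent vertices via diagonals.
Total connections = 17 × 14 = 238, but each diagonal is counted twice.
Number of diagonals = 238 / 2 = 119.

119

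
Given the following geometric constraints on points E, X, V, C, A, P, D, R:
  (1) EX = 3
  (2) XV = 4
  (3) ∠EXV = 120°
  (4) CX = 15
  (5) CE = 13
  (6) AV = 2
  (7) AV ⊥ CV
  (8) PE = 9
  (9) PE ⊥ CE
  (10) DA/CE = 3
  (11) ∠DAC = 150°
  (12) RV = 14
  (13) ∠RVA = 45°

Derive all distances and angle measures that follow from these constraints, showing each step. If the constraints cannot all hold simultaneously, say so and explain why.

The constraints are consistent.

From the given relations:
  DA = 3·CE = 3·13 = 39

Step 1: From EX = 3, XV = 4, and ∠EXV = 120°, by the law of cosines:
  EV² = EX² + XV² - 2·EX·XV·cos(120°) = 9 + 16 + 12 = 37
  EV = √37

Step 2: From CE = 13, EP = 9, and ∠CEP = 90°, by the law of cosines:
  CP² = CE² + EP² - 2·CE·EP·cos(90°) = 169 + 81 - 0 = 250
  CP = 5·√10

Step 3: From AV = 2, VR = 14, and ∠AVR = 45°, by the law of cosines:
  AR² = AV² + VR² - 2·AV·VR·cos(45°) = 4 + 196 - 39.6 = 160.4
  AR ≈ 12.66

Step 4: From EC = 13, EX = 3, CX = 15, by the inverse law of cosines:
  cos(∠CEX) = (EC² + EX² - CX²) / (2·EC·EX)
  ∠CEX = 127.05°

Step 5: From XC = 15, XE = 3, CE = 13, by the inverse law of cosines:
  cos(∠CXE) = (XC² + XE² - CE²) / (2·XC·XE)
  ∠CXE = 43.76°

Step 6: From CE = 13, CX = 15, EX = 3, by the inverse law of cosines:
  cos(∠ECX) = (CE² + CX² - EX²) / (2·CE·CX)
  ∠ECX = 9.18°

Step 7: From EV = √37, EX = 3, VX = 4, by the inverse law of cosines:
  cos(∠VEX) = (EV² + EX² - VX²) / (2·EV·EX)
  ∠VEX = 34.72°

Step 8: From VE = √37, VX = 4, EX = 3, by the inverse law of cosines:
  cos(∠EVX) = (VE² + VX² - EX²) / (2·VE·VX)
  ∠EVX = 25.28°

Step 9: From CE = 13, CP = 5·√10, EP = 9, by the inverse law of cosines:
  cos(∠ECP) = (CE² + CP² - EP²) / (2·CE·CP)
  ∠ECP = 34.7°

Step 10: From AR = 12.66, AV = 2, RV = 14, by the inverse law of cosines:
  cos(∠RAV) = (AR² + AV² - RV²) / (2·AR·AV)
  ∠RAV = 128.59°

Step 11: From PC = 5·√10, PE = 9, CE = 13, by the inverse law of cosines:
  cos(∠CPE) = (PC² + PE² - CE²) / (2·PC·PE)
  ∠CPE = 55.3°

Step 12: From RA = 12.66, RV = 14, AV = 2, by the inverse law of cosines:
  cos(∠ARV) = (RA² + RV² - AV²) / (2·RA·RV)
  ∠ARV = 6.41°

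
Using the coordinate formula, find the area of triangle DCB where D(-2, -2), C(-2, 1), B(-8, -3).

Shoelace: Area = (1/2)|-2(1--3) + -2(-3--2) + -8(-2-1)| = (1/2)(18) = 9

9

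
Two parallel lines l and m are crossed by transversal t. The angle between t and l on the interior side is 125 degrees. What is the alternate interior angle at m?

Alternate interior angles formed by parallel lines and a transversal are equal.
The given angle is 125 degrees.
The alternate interior angle = 125 degrees.

125 degrees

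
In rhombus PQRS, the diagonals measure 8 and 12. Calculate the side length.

The diagonals of a rhombus bisect each other at right angles.
Half-diagonals: 8/2 = 4 and 12/2 = 6
side = sqrt(4^2 + 6^2)
side = sqrt(16 + 36)
side = sqrt(52) = 2*sqrt(13)

2*sqrt(13)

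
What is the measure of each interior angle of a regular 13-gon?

Each interior angle of a regular n-gon is (n - 2) * 180 / n.
For n = 13: (13 - 2) * 180 / 13 = 1980/13 = 1980/13 degrees.

1980/13 degrees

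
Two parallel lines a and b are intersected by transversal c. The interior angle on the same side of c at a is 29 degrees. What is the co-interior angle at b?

Co-interior angles sum to 180: 180 - 29 = 151 degrees.

151 degrees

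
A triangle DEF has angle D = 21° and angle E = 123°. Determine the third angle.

By the triangle angle sum property, the three interior angles of any triangle add up to 180°.
We know angle D = 21° and angle E = 123°, so their sum is 144°.
Therefore angle F = 180° - 144° = 36°.

36 degrees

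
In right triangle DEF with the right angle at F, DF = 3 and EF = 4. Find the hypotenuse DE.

In a right triangle, the square of the hypotenuse equals the sum of the squares of the two legs.
The legs are 3 and 4, so the hypotenuse = sqrt(9 + 16) = sqrt(25) = 5.

5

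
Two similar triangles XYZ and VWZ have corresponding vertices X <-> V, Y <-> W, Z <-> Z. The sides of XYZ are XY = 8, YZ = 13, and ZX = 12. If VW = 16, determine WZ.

k = 16/8 = 2. WZ = 2 * 13 = 26.

26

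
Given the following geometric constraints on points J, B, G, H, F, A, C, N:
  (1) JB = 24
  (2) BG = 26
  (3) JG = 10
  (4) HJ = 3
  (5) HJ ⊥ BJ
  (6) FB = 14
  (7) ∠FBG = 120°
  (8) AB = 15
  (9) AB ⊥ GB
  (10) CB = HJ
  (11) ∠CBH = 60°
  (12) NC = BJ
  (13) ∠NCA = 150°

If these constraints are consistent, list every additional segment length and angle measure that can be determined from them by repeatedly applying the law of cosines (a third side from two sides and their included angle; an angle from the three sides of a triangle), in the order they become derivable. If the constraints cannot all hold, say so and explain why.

The constraints are consistent. Derivable facts, in order:
After 1 step:
- BH = 3·√65
- GA ≈ 30.02
- GF ≈ 35.16
- ∠BGJ = 67.38°
- ∠BJG = 90°
- ∠GBJ = 22.62°
After 2 steps:
- HC ≈ 22.84
- ∠AGB = 29.98°
- ∠BAG = 60.02°
- ∠BFG = 39.83°
- ∠BGF = 20.17°
- ∠BHJ = 82.87°
- ∠HBJ = 7.13°
After 3 steps:
- ∠BCH = 113.47°
- ∠BHC = 6.53°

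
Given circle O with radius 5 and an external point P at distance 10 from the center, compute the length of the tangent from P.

The tangent, radius, and line from the external point to the center form a right triangle.
The right angle is where the tangent meets the radius.
By the Pythagorean theorem: tangent² + 5² = 10²
tangent² = 100 - 25 = 75
tangent = 5*sqrt(3)

5*sqrt(3)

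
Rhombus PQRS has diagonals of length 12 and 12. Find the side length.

Half-diagonals are 6 and 6. side = sqrt(6^2 + 6^2) = sqrt(72) = 6*sqrt(2)

6*sqrt(2)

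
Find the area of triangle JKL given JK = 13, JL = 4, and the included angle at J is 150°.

When two sides and the included angle are known, the area formula is (1/2)ab sin(C).
The height from one side to the opposite vertex is 4 sin(150°) = 2.
Area = (1/2) * 13 * 2 = 13.

13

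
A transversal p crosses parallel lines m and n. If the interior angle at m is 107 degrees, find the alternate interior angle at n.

Alternate interior angles are equal: 107 degrees.

107 degrees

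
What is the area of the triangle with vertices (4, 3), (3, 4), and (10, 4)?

The Shoelace formula computes the area from vertex coordinates by summing cross products.
For vertices (4,3), (3,4), (10,4):
Signed sum = 4*4 - 3*3 + 3*4 - 10*4 + 10*3 - 4*4
= 7 + -28 + 14 = -7
Area = (1/2)|-7| = 7/2.

7/2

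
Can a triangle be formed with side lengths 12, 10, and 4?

Sort the sides: 4, 10, 12.
It suffices to check that the sum of the two smallest exceeds the largest:
4 + 10 = 14 > 12. ✓
Yes, a valid triangle can be formed.

Yes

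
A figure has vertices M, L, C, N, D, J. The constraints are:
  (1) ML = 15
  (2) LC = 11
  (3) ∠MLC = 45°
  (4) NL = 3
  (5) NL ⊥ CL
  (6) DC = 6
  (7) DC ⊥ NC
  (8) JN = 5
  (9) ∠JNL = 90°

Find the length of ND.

Step 1: By the law of cosines on triangle CLN: CN² = 11² + 3² − 2·11·3·cos(90°) = 130, so CN = √130.
Step 2: By the law of cosines on triangle NCD: ND² = √130² + 6² − 2·√130·6·cos(90°) = 166, so ND = √166.

Therefore, the length of ND = √166.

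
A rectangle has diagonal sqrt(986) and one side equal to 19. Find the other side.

b = sqrt(d^2 - a^2) = sqrt(986 - 361) = sqrt(625) = 25

25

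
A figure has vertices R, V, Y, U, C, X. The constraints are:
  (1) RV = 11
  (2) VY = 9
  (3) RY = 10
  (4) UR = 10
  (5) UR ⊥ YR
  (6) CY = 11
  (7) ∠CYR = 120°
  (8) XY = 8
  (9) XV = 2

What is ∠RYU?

Step 1: By the law of cosines on triangle YRU: YU² = 10² + 10² − 2·10·10·cos(90°) = 200, so YU = 10·√2.
Step 2: By the inverse law of cosines on triangle RYU: cos(∠RYU) = (10² + (10·√2)² − 10²) / (2·10·10·√2) = 200/282.84 = 0.7071, so ∠RYU = 45°.

Therefore, the measure of angle ∠RYU = 45°.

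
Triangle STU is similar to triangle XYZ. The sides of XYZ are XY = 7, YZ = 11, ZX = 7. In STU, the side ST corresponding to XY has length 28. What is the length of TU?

k = 28/7 = 4. TU = 4 * 11 = 44.

44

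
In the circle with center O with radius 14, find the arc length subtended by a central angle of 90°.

The full circumference is 2πr = 2π(14) = 28*pi.
The arc spans 90° out of 360°, which is a fraction of 1/4.
Arc length = 28*pi × 1/4 = 7*pi.

7*pi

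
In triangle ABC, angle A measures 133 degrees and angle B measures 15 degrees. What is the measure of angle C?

Let angle C = x. Then 133 + 15 + x = 180.
x = 180 - 148 = 32 degrees.

32 degrees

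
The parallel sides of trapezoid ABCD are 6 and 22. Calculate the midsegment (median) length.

The midsegment (median) of a trapezoid connects the midpoints of the non-parallel sides.
Its length is the average of the two bases: (6 + 22) / 2 = 14.

14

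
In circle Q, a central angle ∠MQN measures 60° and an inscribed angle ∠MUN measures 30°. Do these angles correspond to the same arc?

By the inscribed angle theorem, if both angles subtend the same arc, the inscribed angle must be half the central angle.
Half of 60° = 30°, which equals the given inscribed angle of 30°.
Therefore, yes, they correspond to the same arc.

Yes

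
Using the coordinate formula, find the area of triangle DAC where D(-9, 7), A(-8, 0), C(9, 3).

The Shoelace formula computes the area from vertex coordinates by summing cross products.
For vertices (-9,7), (-8,0), (9,3):
Signed sum = -9*0 - -8*7 + -8*3 - 9*0 + 9*7 - -9*3
= 56 + -24 + 90 = 122
Area = (1/2)|122| = 61.

61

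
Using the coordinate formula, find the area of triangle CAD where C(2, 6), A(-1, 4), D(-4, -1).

Shoelace: Area = (1/2)|2(4--1) + -1(-1-6) + -4(6-4)| = (1/2)(9) = 9/2

9/2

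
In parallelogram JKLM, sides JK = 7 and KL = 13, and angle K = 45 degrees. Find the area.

Area = a * b * sin(theta)
Area = 7 * 13 * sin(45 degrees)
Area = 91 * sqrt(2)/2
Area = 91*sqrt(2)/2

91*sqrt(2)/2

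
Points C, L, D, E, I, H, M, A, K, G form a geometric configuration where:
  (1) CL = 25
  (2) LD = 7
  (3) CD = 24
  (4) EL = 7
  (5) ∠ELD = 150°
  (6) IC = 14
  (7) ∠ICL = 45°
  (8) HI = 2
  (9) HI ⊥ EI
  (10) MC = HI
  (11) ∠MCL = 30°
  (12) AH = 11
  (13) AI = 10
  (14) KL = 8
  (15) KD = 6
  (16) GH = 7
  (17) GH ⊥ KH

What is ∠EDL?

Step 1: By the law of cosines on triangle DLE: DE² = 7² + 7² − 2·7·7·cos(150°) = 182.87, so DE ≈ 13.52.
Step 2: By the inverse law of cosines on triangle EDL: cos(∠EDL) = (13.52² + 7² − 7²) / (2·13.52·7) = 182.87/189.32 = 0.9659, so ∠EDL = 15°.

Therefore, the measure of angle ∠EDL = 15°.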